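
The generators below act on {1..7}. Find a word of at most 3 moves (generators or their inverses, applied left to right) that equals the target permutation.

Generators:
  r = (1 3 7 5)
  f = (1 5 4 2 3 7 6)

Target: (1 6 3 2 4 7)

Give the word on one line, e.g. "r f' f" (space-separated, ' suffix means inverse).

f' r'

  after f': (1 6 7 3 2 4 5)
  after r': (1 6 3 2 4 7)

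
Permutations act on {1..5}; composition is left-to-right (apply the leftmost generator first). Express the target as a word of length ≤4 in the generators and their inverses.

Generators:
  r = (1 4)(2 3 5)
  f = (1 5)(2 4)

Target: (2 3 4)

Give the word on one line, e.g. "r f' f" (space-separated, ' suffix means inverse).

  after f: (1 5)(2 4)
  after r: (1 2)(3 5 4)
  after f': (1 4 3)(2 5)
  after r': (2 3 4)

f r f' r'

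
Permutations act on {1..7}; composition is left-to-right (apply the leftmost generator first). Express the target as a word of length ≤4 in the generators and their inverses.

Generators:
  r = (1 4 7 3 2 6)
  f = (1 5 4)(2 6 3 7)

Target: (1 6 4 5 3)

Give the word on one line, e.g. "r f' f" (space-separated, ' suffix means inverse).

  after r': (1 6 2 3 7 4)
  after f: (1 3 2 7)(4 5)
  after r: (1 2 3 6)(4 5 7)
  after r: (1 6 4 5 3)

r' f r r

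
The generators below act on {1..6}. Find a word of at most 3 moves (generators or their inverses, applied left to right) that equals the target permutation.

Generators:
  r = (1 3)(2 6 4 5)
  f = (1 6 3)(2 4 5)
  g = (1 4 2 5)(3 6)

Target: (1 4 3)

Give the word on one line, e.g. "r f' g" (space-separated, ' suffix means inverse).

  after g': (1 5 2 4)(3 6)
  after f': (1 4 3)

g' f'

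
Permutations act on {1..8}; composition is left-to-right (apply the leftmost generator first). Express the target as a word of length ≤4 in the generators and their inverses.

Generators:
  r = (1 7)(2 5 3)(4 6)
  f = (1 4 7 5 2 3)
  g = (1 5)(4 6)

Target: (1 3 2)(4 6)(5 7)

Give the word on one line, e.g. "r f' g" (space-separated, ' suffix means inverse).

g r g

  after g: (1 5)(4 6)
  after r: (1 3 2 5 7)
  after g: (1 3 2)(4 6)(5 7)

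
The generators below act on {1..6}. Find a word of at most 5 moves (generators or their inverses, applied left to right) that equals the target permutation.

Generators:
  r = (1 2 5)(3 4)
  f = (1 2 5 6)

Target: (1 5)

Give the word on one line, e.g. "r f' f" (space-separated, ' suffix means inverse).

r' f' r' f' f'

  after r': (1 5 2)(3 4)
  after f': (1 2 6 5)(3 4)
  after r': (2 6)
  after f': (1 6)(2 5)
  after f': (1 5)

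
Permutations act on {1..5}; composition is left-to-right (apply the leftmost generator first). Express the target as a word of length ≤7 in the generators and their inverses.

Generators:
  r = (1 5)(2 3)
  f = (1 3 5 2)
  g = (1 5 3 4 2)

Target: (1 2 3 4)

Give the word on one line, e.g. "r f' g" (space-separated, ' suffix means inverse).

r' f g' r g

  after r': (1 5)(2 3)
  after f: (1 2 5 3)
  after g': (1 4 3 2)
  after r: (1 4 2 5)
  after g: (1 2 3 4)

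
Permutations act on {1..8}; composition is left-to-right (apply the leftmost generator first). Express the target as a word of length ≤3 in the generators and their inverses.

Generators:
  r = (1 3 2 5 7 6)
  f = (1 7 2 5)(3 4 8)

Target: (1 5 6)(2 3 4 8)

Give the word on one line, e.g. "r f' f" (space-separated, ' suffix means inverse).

  after f': (1 5 2 7)(3 8 4)
  after f': (1 2)(3 4 8)(5 7)
  after r: (1 5 6)(2 3 4 8)

f' f' r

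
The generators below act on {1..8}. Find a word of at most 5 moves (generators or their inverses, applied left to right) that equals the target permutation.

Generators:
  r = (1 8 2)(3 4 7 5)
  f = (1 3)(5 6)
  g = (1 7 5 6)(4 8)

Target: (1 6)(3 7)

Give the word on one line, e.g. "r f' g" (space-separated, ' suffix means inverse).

g f g f

  after g: (1 7 5 6)(4 8)
  after f: (1 7 6 3)(4 8)
  after g: (1 5 6 3 7)
  after f: (1 6)(3 7)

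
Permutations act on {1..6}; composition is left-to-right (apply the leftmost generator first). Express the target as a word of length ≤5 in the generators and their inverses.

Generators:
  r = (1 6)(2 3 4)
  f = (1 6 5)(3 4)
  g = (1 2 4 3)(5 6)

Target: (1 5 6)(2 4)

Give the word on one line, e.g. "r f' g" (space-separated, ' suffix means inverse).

  after r': (1 6)(2 4 3)
  after f: (1 5)(2 3)
  after r: (1 5 6)(2 4)

r' f r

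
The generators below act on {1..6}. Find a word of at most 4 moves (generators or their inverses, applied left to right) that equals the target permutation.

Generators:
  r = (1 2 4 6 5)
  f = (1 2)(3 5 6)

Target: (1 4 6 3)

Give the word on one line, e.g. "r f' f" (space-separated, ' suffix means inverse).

  after f: (1 2)(3 5 6)
  after r: (1 4 6 3)

f r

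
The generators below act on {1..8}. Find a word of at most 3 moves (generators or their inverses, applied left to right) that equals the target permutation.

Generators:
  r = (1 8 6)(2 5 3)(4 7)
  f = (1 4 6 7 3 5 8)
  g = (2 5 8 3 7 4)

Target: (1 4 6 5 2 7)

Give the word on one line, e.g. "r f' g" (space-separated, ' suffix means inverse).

  after r': (1 6 8)(2 3 5)(4 7)
  after f': (1 4 6 5 2 7)

r' f'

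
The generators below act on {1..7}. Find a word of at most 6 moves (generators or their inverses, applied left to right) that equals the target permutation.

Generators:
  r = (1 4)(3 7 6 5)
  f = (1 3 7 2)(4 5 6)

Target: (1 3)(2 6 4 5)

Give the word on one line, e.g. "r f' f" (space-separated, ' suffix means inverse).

r f f r' r'

  after r: (1 4)(3 7 6 5)
  after f: (1 5 7 4 3 2)
  after f: (1 6 4 7 5 2 3)
  after r': (1 7 6)(2 5)(3 4)
  after r': (1 3)(2 6 4 5)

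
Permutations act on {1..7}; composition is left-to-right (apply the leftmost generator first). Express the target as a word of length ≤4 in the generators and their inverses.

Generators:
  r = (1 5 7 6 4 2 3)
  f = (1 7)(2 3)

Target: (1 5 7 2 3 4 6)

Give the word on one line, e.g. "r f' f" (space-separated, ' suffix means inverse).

  after f: (1 7)(2 3)
  after r': (1 5)(3 4 6 7)
  after f: (1 5 7 2 3 4 6)

f r' f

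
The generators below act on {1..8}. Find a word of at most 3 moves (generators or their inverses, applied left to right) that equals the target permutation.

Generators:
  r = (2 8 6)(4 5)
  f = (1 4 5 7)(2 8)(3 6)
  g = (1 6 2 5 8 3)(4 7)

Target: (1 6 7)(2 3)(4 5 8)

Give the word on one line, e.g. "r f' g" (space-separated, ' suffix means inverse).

  after g': (1 3 8 5 2 6)(4 7)
  after f': (1 6 7)(2 3)(4 5 8)

g' f'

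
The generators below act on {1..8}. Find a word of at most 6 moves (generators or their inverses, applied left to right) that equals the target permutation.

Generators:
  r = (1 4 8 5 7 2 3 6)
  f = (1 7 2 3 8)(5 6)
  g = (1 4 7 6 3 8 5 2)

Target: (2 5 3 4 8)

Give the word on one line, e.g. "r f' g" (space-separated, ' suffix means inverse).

g f g f'

  after g: (1 4 7 6 3 8 5 2)
  after f: (1 4 2 7 5 3)(6 8)
  after g: (1 7 2 6 5 8 3 4)
  after f': (2 5 3 4 8)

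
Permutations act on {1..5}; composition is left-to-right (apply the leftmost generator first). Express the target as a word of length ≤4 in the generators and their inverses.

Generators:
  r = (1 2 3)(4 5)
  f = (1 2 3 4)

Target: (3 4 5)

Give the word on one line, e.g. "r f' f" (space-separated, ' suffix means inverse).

r f'

  after r: (1 2 3)(4 5)
  after f': (3 4 5)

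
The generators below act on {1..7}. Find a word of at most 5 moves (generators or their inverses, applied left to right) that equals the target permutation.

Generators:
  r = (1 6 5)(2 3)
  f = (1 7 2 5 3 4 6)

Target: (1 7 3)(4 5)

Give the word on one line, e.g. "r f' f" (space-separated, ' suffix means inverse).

  after f': (1 6 4 3 5 2 7)
  after r': (2 7 5 3 6 4)
  after f: (1 7 3)(4 5)

f' r' f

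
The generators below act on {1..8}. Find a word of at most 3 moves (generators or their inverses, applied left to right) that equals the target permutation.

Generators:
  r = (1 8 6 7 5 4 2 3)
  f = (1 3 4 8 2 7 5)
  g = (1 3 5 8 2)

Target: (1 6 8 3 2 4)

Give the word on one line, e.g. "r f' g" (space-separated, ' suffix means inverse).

g' f r'

  after g': (1 2 8 5 3)
  after f: (1 7 5 4 8)
  after r': (1 6 8 3 2 4)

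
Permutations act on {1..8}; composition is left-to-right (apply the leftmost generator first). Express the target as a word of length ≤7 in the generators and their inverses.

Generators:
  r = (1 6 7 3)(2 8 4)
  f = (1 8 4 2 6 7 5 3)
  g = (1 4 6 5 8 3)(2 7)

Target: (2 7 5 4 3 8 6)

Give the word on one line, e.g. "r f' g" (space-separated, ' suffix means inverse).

  after g: (1 4 6 5 8 3)(2 7)
  after f: (1 2 5 4 7 6 3 8)
  after r': (1 4 6 7)(2 5 8 3)
  after r': (1 8 7 3 4)(2 5)
  after f': (2 7 5 4 3 8 6)

g f r' r' f'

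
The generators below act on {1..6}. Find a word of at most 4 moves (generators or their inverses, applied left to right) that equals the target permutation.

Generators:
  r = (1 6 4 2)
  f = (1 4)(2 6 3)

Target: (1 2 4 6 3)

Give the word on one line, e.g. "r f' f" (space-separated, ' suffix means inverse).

r' r' f' r'

  after r': (1 2 4 6)
  after r': (1 4)(2 6)
  after f': (3 6)
  after r': (1 2 4 6 3)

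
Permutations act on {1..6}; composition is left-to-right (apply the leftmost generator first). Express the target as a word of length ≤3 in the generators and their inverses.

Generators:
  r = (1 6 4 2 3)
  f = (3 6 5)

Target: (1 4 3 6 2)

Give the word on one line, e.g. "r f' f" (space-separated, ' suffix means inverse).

  after r: (1 6 4 2 3)
  after r: (1 4 3 6 2)

r r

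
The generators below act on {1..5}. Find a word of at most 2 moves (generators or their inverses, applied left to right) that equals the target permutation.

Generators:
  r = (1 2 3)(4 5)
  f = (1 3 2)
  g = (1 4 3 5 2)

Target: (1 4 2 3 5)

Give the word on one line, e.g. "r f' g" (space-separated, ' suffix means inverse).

g f

  after g: (1 4 3 5 2)
  after f: (1 4 2 3 5)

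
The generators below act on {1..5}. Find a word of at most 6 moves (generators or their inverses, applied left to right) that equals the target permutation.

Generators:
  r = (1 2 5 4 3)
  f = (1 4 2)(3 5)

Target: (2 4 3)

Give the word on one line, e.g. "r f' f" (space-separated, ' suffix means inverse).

r' r' f' f' r'

  after r': (1 3 4 5 2)
  after r': (1 4 2 3 5)
  after f': (2 5)
  after f': (1 2 3 5 4)
  after r': (2 4 3)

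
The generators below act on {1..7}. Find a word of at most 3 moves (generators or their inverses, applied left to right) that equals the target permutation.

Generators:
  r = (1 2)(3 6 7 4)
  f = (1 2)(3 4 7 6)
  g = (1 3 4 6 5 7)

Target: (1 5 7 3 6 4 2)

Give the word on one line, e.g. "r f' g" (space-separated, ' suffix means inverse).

g' g' f

  after g': (1 7 5 6 4 3)
  after g': (1 5 4)(3 7 6)
  after f: (1 5 7 3 6 4 2)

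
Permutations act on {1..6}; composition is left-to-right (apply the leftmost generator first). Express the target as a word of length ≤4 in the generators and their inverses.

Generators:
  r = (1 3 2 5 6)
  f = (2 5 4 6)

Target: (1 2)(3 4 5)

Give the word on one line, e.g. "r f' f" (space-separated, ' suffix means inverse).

r r r f'

  after r: (1 3 2 5 6)
  after r: (1 2 6 3 5)
  after r: (1 5 3 6 2)
  after f': (1 2)(3 4 5)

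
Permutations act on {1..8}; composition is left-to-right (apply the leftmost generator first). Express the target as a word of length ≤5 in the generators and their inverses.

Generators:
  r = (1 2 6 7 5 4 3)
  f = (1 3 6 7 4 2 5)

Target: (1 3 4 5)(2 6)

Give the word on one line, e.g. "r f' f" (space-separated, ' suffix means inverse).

  after r: (1 2 6 7 5 4 3)
  after r: (1 6 5 3 2 7 4)
  after f': (1 3 4 5)(2 6)

r r f'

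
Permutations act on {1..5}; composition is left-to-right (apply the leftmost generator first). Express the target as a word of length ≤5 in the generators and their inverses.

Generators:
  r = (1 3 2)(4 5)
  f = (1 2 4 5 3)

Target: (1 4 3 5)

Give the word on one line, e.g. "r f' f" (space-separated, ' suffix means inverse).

f f r' f'

  after f: (1 2 4 5 3)
  after f: (1 4 3 2 5)
  after r': (1 5 2 4)
  after f': (1 4 3 5)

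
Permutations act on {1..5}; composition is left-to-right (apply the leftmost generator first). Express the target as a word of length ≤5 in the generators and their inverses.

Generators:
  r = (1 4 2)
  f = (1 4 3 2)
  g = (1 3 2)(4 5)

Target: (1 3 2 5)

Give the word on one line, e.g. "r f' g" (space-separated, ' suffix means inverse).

r' g' r'

  after r': (1 2 4)
  after g': (1 3)(2 5 4)
  after r': (1 3 2 5)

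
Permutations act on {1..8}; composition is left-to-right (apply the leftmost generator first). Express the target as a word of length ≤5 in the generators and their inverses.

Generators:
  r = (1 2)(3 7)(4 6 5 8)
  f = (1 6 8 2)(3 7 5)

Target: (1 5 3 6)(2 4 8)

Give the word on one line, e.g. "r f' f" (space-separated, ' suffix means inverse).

  after f: (1 6 8 2)(3 7 5)
  after f: (1 8)(2 6)(3 5 7)
  after r': (1 5 3 6)(2 4 8)

f f r'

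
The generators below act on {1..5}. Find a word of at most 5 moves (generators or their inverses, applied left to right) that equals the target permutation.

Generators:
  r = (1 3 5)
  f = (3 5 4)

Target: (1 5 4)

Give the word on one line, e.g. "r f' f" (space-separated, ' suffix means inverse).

r' f f r' r'

  after r': (1 5 3)
  after f: (1 4 3)
  after f: (1 3)(4 5)
  after r': (3 5 4)
  after r': (1 5 4)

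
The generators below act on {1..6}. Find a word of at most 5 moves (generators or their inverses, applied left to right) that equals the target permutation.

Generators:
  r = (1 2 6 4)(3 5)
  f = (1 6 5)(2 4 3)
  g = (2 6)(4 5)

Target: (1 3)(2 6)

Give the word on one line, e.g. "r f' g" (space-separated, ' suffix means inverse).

f g f f

  after f: (1 6 5)(2 4 3)
  after g: (1 2 5)(3 6 4)
  after f: (1 4 2)(3 5 6)
  after f: (1 3)(2 6)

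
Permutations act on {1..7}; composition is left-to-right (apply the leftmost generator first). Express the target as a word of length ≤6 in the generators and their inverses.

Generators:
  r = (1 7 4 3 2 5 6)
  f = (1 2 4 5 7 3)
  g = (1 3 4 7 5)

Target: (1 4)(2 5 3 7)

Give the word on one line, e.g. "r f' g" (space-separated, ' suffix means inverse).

  after f': (1 3 7 5 4 2)
  after g': (2 5 3 4)
  after g': (1 5)(2 7 4)
  after f': (1 4)(2 5 3 7)

f' g' g' f'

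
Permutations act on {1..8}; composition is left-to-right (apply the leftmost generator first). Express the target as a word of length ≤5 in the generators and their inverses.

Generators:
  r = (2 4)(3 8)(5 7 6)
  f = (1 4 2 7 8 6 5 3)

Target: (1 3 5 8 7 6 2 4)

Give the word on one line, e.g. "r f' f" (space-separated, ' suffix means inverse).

  after r: (2 4)(3 8)(5 7 6)
  after r: (5 6 7)
  after f': (1 3 5 8 7 6 2 4)

r r f'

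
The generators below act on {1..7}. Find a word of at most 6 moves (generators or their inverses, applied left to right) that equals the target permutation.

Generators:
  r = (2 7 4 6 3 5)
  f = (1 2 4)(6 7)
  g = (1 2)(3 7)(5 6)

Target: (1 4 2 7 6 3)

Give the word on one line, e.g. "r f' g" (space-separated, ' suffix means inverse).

  after r': (2 5 3 6 4 7)
  after r': (2 3 4)(5 6 7)
  after f: (1 2 3)(5 7)
  after f: (1 4)(2 3)(5 6 7)
  after g: (1 4 2 7 6 3)

r' r' f f g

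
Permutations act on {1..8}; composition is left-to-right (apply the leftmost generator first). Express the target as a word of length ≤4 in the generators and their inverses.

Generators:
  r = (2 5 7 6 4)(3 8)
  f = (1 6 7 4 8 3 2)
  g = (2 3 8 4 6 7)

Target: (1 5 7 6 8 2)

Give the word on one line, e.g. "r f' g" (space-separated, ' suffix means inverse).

  after f: (1 6 7 4 8 3 2)
  after g: (1 7 6 2)
  after r': (1 5 2)(3 8)(4 6)
  after g': (1 5 7 6 8 2)

f g r' g'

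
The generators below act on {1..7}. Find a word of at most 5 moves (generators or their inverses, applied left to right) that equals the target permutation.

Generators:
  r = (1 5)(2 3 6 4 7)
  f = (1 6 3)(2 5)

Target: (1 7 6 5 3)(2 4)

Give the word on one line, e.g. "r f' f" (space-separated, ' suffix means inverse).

r' f r'

  after r': (1 5)(2 7 4 6 3)
  after f: (1 2 7 4 3 5 6)
  after r': (1 7 6 5 3)(2 4)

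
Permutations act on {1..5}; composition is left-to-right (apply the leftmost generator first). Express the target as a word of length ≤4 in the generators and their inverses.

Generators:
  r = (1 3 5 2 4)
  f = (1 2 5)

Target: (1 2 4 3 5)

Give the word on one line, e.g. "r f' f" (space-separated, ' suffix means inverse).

f r f' r'

  after f: (1 2 5)
  after r: (1 4)(3 5)
  after f': (1 4 5 3 2)
  after r': (1 2 4 3 5)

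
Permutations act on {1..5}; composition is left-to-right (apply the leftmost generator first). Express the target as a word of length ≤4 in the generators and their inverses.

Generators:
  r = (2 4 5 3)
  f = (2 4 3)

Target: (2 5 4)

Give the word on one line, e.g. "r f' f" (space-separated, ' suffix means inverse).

  after r: (2 4 5 3)
  after r: (2 5)(3 4)
  after f: (2 5 4)

r r f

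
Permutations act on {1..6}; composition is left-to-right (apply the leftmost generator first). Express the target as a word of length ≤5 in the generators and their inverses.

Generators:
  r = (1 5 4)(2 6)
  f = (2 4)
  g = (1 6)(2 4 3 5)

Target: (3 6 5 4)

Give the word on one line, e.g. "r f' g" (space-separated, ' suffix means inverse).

  after r': (1 4 5)(2 6)
  after g: (1 3 5 6 4 2)
  after f': (1 3 5 6 2)
  after g: (1 5)(2 6 4 3)
  after r': (3 6 5 4)

r' g f' g r'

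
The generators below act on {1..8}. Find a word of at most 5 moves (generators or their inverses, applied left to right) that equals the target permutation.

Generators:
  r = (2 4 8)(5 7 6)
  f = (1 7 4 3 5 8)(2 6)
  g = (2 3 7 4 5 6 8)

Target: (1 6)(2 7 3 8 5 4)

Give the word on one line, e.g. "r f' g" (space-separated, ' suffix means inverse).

  after g: (2 3 7 4 5 6 8)
  after f: (1 7 3 4 8 6)(2 5)
  after r': (1 5 8 7 3 2 6)
  after r': (1 6)(2 7 3 8 5 4)

g f r' r'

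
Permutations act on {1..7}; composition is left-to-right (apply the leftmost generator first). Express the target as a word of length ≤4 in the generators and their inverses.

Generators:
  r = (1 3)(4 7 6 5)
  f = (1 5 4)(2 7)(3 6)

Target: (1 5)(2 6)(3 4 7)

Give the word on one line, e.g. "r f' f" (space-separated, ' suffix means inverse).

  after r': (1 3)(4 5 6 7)
  after f: (1 6 2 7)(3 5)
  after r: (1 5)(2 6)(3 4 7)

r' f r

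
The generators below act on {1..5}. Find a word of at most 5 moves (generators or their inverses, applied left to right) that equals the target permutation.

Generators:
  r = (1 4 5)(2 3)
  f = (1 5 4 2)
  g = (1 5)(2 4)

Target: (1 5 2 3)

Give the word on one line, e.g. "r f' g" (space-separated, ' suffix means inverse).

  after r: (1 4 5)(2 3)
  after f: (1 2 3)
  after f: (2 3 5 4)
  after g': (1 5 2 3)

r f f g'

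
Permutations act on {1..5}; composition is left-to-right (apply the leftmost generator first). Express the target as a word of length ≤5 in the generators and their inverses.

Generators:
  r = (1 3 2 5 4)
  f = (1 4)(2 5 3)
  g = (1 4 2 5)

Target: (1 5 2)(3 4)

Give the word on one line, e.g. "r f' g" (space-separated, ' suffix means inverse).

r' f' r' g g

  after r': (1 4 5 2 3)
  after f': (2 5 3 4)
  after r': (1 4 3 5)
  after g: (1 2 5 4 3)
  after g: (1 5 2)(3 4)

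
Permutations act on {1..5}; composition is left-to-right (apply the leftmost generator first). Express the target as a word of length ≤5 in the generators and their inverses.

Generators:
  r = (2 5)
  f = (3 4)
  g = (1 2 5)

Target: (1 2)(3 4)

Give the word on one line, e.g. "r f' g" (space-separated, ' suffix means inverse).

g' r' f'

  after g': (1 5 2)
  after r': (1 2)
  after f': (1 2)(3 4)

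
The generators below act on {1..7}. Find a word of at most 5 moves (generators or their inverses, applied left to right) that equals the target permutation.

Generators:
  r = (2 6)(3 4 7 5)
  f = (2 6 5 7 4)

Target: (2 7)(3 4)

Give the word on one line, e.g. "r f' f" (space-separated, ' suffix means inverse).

  after f': (2 4 7 5 6)
  after r: (2 7 3 4 5)
  after r: (2 5 6)(3 7 4)
  after f: (2 7)(3 4)

f' r r f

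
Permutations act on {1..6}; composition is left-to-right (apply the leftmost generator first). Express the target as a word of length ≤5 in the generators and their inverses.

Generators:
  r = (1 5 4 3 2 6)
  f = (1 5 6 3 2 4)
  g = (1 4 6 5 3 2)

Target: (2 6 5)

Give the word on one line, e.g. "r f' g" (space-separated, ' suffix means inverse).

  after g': (1 2 3 5 6 4)
  after r': (1 3)(2 4 6 5)
  after f': (1 6)(3 4 5)
  after r: (2 6 5)

g' r' f' r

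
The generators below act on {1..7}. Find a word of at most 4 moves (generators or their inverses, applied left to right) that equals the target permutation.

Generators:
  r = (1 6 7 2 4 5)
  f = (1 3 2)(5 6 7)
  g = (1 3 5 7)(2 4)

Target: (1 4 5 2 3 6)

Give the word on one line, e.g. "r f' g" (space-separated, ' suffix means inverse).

  after f': (1 2 3)(5 7 6)
  after r: (1 4 5 2 3 6)

f' r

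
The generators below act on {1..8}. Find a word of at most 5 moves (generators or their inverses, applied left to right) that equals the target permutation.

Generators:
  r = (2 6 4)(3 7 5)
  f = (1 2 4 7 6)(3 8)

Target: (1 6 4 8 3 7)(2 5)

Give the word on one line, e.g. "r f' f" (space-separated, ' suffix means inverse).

f r' f' r' r'

  after f: (1 2 4 7 6)(3 8)
  after r': (1 4 3 8 5 7 2 6)
  after f': (1 2 7)(4 8 5)
  after r': (1 4 8 7)(2 3 5 6)
  after r': (1 6 4 8 3 7)(2 5)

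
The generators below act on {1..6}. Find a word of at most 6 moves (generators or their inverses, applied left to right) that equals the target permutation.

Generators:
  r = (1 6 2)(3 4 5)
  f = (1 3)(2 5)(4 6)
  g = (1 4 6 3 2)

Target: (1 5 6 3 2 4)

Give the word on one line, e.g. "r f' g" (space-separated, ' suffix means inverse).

r' f f f

  after r': (1 2 6)(3 5 4)
  after f: (1 5 6 3 2 4)
  after f: (1 2 6)(3 5 4)
  after f: (1 5 6 3 2 4)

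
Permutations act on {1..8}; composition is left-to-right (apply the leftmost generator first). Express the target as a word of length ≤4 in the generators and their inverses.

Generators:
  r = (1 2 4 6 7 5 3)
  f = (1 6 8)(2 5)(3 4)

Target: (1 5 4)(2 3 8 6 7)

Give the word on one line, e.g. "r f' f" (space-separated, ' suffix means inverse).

r f'

  after r: (1 2 4 6 7 5 3)
  after f': (1 5 4)(2 3 8 6 7)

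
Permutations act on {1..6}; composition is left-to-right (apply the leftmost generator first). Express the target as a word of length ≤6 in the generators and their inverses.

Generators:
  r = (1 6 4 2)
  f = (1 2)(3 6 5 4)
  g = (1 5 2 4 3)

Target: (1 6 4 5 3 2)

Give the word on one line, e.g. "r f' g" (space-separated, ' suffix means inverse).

  after f: (1 2)(3 6 5 4)
  after f: (3 5)(4 6)
  after g: (1 5)(2 4 6 3)
  after r: (1 5 6 3)
  after f': (1 6 4 5 3 2)

f f g r f'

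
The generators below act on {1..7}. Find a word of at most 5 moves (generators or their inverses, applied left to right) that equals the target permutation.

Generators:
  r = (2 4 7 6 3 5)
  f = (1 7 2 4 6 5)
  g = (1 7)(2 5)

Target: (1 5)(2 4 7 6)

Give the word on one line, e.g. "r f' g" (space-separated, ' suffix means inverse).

  after g': (1 7)(2 5)
  after f': (2 6 4)(5 7)
  after g: (1 7 2 6 4 5)
  after g: (2 6 4)(5 7)
  after f': (1 5)(2 4 7 6)

g' f' g g f'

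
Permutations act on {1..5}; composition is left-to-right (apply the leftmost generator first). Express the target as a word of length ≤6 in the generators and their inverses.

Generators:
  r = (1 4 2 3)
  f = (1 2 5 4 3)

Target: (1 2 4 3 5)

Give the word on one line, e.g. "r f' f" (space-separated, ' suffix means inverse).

  after f: (1 2 5 4 3)
  after r': (1 4 2 5)
  after r': (2 5 3)
  after f: (1 2 4 3 5)

f r' r' f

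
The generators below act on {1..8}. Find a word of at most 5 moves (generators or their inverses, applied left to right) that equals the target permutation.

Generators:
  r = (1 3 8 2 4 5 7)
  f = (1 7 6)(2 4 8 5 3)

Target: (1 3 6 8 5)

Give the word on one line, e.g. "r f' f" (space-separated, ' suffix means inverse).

  after r: (1 3 8 2 4 5 7)
  after f: (1 2 8 4 3 5 6)
  after f: (1 4 2 5)(6 7)
  after r': (1 2 4 8 3)(5 7 6)
  after f': (1 3 6 8 5)

r f f r' f'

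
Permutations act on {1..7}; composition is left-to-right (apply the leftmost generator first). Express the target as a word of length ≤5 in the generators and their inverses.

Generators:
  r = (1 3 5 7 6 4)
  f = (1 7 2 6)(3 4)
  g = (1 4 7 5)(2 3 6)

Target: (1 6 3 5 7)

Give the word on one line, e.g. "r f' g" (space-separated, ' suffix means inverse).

  after r': (1 4 6 7 5 3)
  after f: (1 3 7 5 4)(2 6)
  after g: (1 6 3 5 7)

r' f g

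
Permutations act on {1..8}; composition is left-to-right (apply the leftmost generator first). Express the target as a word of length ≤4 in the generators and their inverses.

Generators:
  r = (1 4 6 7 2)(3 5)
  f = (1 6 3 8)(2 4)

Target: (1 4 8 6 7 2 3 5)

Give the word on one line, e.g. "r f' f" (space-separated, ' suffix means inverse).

r f f

  after r: (1 4 6 7 2)(3 5)
  after f: (1 2 6 7 4 3 5 8)
  after f: (1 4 8 6 7 2 3 5)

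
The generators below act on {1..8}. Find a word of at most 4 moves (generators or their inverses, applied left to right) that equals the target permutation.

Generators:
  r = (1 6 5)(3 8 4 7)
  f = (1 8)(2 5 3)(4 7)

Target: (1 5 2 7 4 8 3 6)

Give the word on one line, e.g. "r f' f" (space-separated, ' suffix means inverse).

  after f: (1 8)(2 5 3)(4 7)
  after f: (2 3 5)
  after r': (1 5 2 7 4 8 3 6)

f f r'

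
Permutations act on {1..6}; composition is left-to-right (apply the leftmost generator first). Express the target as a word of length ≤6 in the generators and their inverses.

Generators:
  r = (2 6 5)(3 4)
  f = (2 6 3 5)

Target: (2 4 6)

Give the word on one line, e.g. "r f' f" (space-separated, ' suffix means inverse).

  after f': (2 5 3 6)
  after f': (2 3)(5 6)
  after r': (2 4 3 5)
  after f': (2 4 6)

f' f' r' f'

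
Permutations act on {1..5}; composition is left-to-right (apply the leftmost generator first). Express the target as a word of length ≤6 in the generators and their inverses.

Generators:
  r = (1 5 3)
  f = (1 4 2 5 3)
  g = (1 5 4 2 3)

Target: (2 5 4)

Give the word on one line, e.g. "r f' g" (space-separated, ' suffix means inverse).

  after r': (1 3 5)
  after f': (1 5 3 2 4)
  after g': (2 5)(3 4)
  after g': (1 3 5 4 2)
  after r: (2 5 4)

r' f' g' g' r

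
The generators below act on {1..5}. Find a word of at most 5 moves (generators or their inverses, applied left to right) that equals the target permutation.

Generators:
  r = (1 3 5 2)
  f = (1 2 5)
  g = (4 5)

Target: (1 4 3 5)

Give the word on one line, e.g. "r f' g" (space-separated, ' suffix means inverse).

r' f' f' g r'

  after r': (1 2 5 3)
  after f': (3 5)
  after f': (1 5 3 2)
  after g: (1 4 5 3 2)
  after r': (1 4 3 5)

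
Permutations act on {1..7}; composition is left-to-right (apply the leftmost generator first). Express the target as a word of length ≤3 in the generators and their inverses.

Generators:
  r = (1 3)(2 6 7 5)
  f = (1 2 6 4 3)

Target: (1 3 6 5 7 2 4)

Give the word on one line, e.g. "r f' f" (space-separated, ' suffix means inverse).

  after r: (1 3)(2 6 7 5)
  after f: (2 4 3)(5 6 7)
  after r: (1 3 6 5 7 2 4)

r f r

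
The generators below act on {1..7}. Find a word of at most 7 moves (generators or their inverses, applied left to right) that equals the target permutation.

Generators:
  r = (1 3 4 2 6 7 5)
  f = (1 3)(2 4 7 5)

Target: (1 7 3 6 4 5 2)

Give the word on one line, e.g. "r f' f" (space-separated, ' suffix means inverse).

  after f: (1 3)(2 4 7 5)
  after r': (2 3 5 4 6)
  after f: (1 3 2)(4 6)(5 7)
  after r: (1 4 7)(2 3 6)
  after f: (1 7 3 6 4 5 2)

f r' f r f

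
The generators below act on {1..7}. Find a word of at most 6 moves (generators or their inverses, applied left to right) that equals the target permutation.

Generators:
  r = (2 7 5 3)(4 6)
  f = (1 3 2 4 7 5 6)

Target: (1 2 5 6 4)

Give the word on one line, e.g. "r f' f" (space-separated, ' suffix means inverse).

r f' r f'

  after r: (2 7 5 3)(4 6)
  after f': (1 6 2 4 5)
  after r: (1 4 3 2 6 7 5)
  after f': (1 2 5 6 4)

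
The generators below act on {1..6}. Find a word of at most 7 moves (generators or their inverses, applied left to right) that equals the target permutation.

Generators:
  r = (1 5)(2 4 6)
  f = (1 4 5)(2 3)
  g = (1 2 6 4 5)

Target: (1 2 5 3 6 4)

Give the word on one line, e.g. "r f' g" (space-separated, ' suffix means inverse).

  after g: (1 2 6 4 5)
  after f: (1 3 2 6 5 4)
  after r: (1 3 4 5 6)
  after g': (1 3 6 5 2)
  after f': (1 2 5 3 6 4)

g f r g' f'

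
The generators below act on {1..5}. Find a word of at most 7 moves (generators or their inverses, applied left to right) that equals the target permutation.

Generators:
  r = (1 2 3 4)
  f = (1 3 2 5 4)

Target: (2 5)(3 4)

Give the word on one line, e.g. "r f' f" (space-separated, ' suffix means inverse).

  after f': (1 4 5 2 3)
  after f': (1 5 3 4 2)
  after r': (1 5 2 4)
  after f': (1 2 5 3)
  after r': (2 5)(3 4)

f' f' r' f' r'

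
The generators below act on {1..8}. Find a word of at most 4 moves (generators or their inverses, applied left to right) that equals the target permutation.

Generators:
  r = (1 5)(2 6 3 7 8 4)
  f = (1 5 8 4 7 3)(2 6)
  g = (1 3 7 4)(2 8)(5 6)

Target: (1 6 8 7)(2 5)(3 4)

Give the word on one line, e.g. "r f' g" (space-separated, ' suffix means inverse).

f g'

  after f: (1 5 8 4 7 3)(2 6)
  after g': (1 6 8 7)(2 5)(3 4)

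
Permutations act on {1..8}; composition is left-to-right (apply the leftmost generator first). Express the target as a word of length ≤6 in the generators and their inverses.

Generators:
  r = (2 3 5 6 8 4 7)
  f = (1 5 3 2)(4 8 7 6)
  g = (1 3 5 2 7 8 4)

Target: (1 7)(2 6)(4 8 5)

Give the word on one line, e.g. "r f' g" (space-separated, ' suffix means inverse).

  after f': (1 2 3 5)(4 6 7 8)
  after g': (1 5 4 6 2)
  after g': (1 3)(2 4 6 5 8 7)
  after f: (1 2 8 6 3 5 7)
  after r': (1 7)(2 6)(4 8 5)

f' g' g' f r'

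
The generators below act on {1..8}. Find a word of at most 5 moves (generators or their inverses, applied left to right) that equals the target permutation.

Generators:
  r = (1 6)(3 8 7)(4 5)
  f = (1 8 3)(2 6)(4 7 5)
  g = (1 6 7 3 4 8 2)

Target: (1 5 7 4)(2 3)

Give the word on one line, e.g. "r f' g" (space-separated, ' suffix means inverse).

f' f' g' r'

  after f': (1 3 8)(2 6)(4 5 7)
  after f': (1 8 3)(4 7 5)
  after g': (1 4 6)(2 8 7 5 3)
  after r': (1 5 7 4)(2 3)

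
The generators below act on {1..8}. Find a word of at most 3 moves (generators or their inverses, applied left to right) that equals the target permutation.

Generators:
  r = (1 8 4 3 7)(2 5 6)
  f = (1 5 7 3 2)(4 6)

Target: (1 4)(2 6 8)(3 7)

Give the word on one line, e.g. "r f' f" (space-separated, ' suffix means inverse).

  after f': (1 2 3 7 5)(4 6)
  after r': (1 6 8)(2 4 5 7)
  after f': (1 4)(2 6 8)(3 7)

f' r' f'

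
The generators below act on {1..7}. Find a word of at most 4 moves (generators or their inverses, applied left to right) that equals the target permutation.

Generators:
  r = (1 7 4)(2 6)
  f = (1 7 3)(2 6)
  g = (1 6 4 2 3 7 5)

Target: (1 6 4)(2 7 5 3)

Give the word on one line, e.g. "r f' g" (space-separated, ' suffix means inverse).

r' g' f' f'

  after r': (1 4 7)(2 6)
  after g': (1 6 4 3 2)(5 7)
  after f': (1 2 3 6 4 7 5)
  after f': (1 6 4)(2 7 5 3)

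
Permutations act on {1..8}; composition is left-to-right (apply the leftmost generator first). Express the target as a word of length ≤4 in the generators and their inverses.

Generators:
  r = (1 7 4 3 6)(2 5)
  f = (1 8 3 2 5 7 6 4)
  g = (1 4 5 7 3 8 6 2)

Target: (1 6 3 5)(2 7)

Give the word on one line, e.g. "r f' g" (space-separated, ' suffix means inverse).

  after g': (1 2 6 8 3 7 5 4)
  after f: (1 5)(2 4 8)(3 6)
  after g: (1 7 3 2 5 4 6 8)
  after f: (1 6 3 5)(2 7)

g' f g f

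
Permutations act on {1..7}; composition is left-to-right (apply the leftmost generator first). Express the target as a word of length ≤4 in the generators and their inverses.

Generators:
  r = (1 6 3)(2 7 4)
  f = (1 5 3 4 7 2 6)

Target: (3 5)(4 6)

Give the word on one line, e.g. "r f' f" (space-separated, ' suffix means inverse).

f' r'

  after f': (1 6 2 7 4 3 5)
  after r': (3 5)(4 6)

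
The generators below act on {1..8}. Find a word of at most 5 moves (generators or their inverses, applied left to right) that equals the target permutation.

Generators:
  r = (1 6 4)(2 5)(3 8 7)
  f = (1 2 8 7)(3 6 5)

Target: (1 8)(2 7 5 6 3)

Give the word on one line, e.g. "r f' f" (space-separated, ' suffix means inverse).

  after f: (1 2 8 7)(3 6 5)
  after f: (1 8)(2 7)(3 5 6)
  after r': (1 3 2 8 4 6 7 5)
  after r': (1 7 2 3 5 4)(6 8)
  after r': (1 8)(2 7 5 6 3)

f f r' r' r'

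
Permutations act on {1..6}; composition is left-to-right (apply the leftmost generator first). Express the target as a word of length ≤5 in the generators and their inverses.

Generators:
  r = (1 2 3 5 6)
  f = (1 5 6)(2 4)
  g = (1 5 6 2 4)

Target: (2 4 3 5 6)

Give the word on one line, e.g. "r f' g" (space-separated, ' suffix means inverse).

r' r' g g r'

  after r': (1 6 5 3 2)
  after r': (1 5 2 6 3)
  after g: (1 6 3 5 4)
  after g: (1 2 4 5)(3 6)
  after r': (2 4 3 5 6)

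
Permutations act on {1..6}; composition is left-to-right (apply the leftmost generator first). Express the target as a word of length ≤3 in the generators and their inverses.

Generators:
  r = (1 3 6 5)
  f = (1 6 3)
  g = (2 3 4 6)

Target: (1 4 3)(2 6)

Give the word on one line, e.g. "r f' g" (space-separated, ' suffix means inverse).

  after f: (1 6 3)
  after g': (1 4 3)(2 6)

f g'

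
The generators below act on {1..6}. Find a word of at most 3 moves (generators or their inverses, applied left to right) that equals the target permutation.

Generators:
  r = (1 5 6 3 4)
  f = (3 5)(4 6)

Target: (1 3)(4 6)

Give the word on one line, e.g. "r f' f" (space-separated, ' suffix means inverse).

  after r': (1 4 3 6 5)
  after f: (1 6 3 4 5)
  after r: (1 3)(4 6)

r' f r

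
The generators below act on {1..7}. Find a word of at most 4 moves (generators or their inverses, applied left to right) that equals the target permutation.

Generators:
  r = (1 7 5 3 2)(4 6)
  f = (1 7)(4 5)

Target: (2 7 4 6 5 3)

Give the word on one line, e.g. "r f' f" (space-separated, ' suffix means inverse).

  after r: (1 7 5 3 2)(4 6)
  after f: (2 7 4 6 5 3)

r f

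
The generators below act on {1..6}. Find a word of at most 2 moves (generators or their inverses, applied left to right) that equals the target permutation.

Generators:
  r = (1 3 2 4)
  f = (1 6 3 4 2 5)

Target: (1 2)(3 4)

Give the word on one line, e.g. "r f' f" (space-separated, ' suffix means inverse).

  after r': (1 4 2 3)
  after r': (1 2)(3 4)

r' r'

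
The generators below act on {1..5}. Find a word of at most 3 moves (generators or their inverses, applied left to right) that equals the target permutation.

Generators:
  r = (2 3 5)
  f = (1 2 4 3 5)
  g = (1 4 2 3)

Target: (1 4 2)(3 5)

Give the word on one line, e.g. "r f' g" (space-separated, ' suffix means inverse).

f g'

  after f: (1 2 4 3 5)
  after g': (1 4 2)(3 5)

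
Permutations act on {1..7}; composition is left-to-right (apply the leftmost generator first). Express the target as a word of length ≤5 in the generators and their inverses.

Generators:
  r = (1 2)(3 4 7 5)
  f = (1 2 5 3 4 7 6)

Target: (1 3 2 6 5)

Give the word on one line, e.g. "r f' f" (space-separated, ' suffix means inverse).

f' f' r' r'

  after f': (1 6 7 4 3 5 2)
  after f': (1 7 3 2 6 4 5)
  after r': (1 4 7 5 2 6 3)
  after r': (1 3 2 6 5)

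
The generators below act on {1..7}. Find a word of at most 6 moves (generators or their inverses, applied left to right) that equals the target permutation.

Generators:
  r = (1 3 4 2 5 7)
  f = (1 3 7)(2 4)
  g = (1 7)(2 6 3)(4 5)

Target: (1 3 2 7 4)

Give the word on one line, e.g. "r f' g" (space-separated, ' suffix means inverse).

  after g: (1 7)(2 6 3)(4 5)
  after g: (2 3 6)
  after g: (1 7)(4 5)
  after r: (2 5)(3 4 7)
  after r: (1 3 2 7 4)

g g g r r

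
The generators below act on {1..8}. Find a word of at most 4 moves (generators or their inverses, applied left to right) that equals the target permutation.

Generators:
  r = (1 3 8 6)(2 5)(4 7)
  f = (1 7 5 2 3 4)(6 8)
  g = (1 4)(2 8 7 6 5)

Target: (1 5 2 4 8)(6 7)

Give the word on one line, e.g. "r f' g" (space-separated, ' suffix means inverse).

  after f: (1 7 5 2 3 4)(6 8)
  after f: (1 5 3)(2 4 7)
  after g: (1 2)(3 4 6 5)(7 8)
  after f': (1 5 2 4 8)(6 7)

f f g f'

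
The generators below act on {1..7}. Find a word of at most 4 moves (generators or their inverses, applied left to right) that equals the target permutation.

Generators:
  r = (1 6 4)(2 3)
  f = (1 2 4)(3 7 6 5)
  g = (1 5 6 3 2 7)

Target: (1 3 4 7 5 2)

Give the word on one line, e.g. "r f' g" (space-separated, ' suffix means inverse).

  after g': (1 7 2 3 6 5)
  after r': (1 7 3)(4 6 5)
  after f': (1 3 4 7 5 2)

g' r' f'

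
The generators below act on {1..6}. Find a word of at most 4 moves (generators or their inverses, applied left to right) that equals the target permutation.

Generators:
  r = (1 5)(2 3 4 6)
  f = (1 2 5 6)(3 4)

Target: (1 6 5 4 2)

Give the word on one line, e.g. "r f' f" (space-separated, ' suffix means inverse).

  after f: (1 2 5 6)(3 4)
  after r': (1 6 5 4 2)

f r'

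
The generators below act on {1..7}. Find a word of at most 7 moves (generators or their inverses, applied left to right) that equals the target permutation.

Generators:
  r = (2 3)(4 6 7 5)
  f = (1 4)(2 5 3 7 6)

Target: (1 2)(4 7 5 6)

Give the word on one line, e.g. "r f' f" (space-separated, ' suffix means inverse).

  after f': (1 4)(2 6 7 3 5)
  after r': (1 5 3 7 2 4)
  after f': (1 2)(6 7)
  after r': (1 3 2)(4 5 7)
  after r': (1 2)(4 7 5 6)

f' r' f' r' r'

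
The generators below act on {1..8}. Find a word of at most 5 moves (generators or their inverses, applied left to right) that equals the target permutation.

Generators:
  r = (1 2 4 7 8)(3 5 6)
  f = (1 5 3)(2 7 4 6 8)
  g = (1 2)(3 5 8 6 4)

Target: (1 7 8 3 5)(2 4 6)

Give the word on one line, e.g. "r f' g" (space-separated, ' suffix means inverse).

  after r': (1 8 7 4 2)(3 6 5)
  after r': (1 7 2 8 4)(3 5 6)
  after f: (1 4 5 8 6)
  after r: (1 7 8 3 5)(2 4 6)

r' r' f r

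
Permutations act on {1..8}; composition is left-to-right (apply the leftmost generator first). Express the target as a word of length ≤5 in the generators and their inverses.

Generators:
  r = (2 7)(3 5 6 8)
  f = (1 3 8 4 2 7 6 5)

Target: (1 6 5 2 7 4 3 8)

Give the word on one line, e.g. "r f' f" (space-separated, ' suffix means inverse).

r f' r' r' r'

  after r: (2 7)(3 5 6 8)
  after f': (1 5 7 4 8)(3 6)
  after r': (1 3 5 2 7 4 6 8)
  after r': (1 8)(4 5 7)
  after r': (1 6 5 2 7 4 3 8)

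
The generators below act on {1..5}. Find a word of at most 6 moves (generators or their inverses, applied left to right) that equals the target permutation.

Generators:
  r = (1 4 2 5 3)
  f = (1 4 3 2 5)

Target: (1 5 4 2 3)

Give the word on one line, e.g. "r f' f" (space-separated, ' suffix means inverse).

  after r: (1 4 2 5 3)
  after r: (1 2 3 4 5)
  after r: (1 5 4 3 2)
  after f': (1 2 5)
  after r: (1 5 4 2 3)

r r r f' r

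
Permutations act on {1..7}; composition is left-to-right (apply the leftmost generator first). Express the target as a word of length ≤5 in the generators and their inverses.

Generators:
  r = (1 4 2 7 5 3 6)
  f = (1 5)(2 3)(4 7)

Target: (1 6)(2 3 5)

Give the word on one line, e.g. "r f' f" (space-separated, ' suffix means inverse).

  after r': (1 6 3 5 7 2 4)
  after r': (1 3 7 4 6 5 2)
  after r': (1 5 4 3 2 6 7)
  after f: (2 6 4)(5 7)
  after r': (1 6)(2 3 5)

r' r' r' f r'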